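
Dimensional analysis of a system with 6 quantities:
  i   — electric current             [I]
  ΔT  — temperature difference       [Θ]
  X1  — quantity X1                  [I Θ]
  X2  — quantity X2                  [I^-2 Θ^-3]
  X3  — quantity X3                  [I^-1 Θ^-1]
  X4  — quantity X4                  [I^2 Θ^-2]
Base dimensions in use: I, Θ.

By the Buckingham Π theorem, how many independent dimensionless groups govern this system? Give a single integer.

4

Dimensional matrix (I×Θ by i×ΔT×X1×X2×X3×X4):
  I: [ 1  0  1 -2 -1  2]
  Θ: [ 0  1  1 -3 -1 -2]
Row reduction gives pivot columns i,ΔT; rank = 2
Π count = n − r = 6 − 2 = 4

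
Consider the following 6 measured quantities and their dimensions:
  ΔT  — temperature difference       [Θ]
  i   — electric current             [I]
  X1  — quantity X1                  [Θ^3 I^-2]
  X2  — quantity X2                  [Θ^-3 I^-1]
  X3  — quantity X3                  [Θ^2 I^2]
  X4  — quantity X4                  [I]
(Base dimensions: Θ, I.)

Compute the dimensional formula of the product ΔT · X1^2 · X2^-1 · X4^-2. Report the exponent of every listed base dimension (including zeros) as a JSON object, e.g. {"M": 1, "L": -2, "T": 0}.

{"Θ": 10, "I": -5}

Exponent matrix [Θ,I] × [ΔT,i,X1,X2,X3,X4]:
  Θ: [ 1  0  3 -3  2  0]
  I: [ 0  1 -2 -1  2  1]
  [Θ]: (1)·1+(2)·3+(-1)·-3+(-2)·0 = 10
  [I]: (1)·0+(2)·-2+(-1)·-1+(-2)·1 = -5
⇒ Θ^10 I^-5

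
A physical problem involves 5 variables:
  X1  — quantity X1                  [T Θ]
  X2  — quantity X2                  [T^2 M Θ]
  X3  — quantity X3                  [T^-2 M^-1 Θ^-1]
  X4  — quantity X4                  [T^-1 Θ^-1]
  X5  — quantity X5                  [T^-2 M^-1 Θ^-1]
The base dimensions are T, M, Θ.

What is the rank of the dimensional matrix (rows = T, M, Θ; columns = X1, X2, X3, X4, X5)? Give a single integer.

Dimensional matrix (T×M×Θ by X1×X2×X3×X4×X5):
  T: [ 1  2 -2 -1 -2]
  M: [ 0  1 -1  0 -1]
  Θ: [ 1  1 -1 -1 -1]
Row reduction gives pivot columns X1,X2; rank = 2

2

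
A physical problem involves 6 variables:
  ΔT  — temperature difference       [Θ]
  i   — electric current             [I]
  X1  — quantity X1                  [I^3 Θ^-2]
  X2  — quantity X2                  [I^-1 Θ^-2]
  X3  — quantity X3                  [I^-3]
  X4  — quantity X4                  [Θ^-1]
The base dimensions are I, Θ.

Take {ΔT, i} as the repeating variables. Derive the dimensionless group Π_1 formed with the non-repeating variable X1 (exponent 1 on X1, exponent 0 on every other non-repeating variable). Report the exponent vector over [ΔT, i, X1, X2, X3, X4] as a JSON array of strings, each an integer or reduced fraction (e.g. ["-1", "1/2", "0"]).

Exponent matrix [I,Θ] × [ΔT,i,X1,X2,X3,X4]:
  I: [ 0  1  3 -1 -3  0]
  Θ: [ 1  0 -2 -2  0 -1]
Echelon form has 2 nonzero rows (pivots: ΔT,i)
Pivot set = {ΔT,i}, free = {X1,X2,X3,X4}
RREF:
  r0: [   1    0   -2   -2    0   -1]
  r1: [   0    1    3   -1   -3    0]
Fix exponent of X1 at 1, X2 at 0, X3 at 0, X4 at 0; solve each RREF row for its pivot's exponent:
  r0: exp(ΔT) + (-2)·1 = 0 ⇒ exp(ΔT) = 2
  r1: exp(i) + (3)·1 = 0 ⇒ exp(i) = -3
Π_1 = ΔT^2 · i^-3 · X1

["2", "-3", "1", "0", "0", "0"]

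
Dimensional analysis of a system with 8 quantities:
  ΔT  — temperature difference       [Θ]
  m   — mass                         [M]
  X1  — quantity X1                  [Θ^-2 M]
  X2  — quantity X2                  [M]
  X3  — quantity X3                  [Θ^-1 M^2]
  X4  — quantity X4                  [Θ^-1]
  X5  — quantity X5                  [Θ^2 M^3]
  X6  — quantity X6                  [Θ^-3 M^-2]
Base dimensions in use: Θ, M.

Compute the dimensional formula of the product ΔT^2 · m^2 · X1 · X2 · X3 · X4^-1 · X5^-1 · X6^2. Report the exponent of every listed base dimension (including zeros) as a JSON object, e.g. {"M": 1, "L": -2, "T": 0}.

Exponent matrix [Θ,M] × [ΔT,m,X1,X2,X3,X4,X5,X6]:
  Θ: [ 1  0 -2  0 -1 -1  2 -3]
  M: [ 0  1  1  1  2  0  3 -2]
  [Θ]: (2)·1+(2)·0+(1)·-2+(1)·0+(1)·-1+(-1)·-1+(-1)·2+(2)·-3 = -8
  [M]: (2)·0+(2)·1+(1)·1+(1)·1+(1)·2+(-1)·0+(-1)·3+(2)·-2 = -1
⇒ Θ^-8 M^-1

{"Θ": -8, "M": -1}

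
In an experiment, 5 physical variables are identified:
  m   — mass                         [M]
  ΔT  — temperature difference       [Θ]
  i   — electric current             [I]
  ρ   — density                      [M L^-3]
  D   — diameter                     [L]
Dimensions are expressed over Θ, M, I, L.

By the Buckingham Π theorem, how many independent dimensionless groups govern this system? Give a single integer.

Dimensional matrix (Θ×M×I×L by m×ΔT×i×ρ×D):
  Θ: [ 0  1  0  0  0]
  M: [ 1  0  0  1  0]
  I: [ 0  0  1  0  0]
  L: [ 0  0  0 -3  1]
RREF → pivots at {m,ΔT,i,ρ} ⇒ r = 4
5 vars − rank 4 = 1 Π group

1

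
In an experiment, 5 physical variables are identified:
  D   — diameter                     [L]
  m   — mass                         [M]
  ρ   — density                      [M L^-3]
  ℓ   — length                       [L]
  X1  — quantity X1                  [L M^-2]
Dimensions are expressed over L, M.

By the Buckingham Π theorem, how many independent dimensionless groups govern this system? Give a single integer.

3

Exponent matrix [L,M] × [D,m,ρ,ℓ,X1]:
  L: [ 1  0 -3  1  1]
  M: [ 0  1  1  0 -2]
Row reduction gives pivot columns D,m; rank = 2
5 vars − rank 2 = 3 Π groups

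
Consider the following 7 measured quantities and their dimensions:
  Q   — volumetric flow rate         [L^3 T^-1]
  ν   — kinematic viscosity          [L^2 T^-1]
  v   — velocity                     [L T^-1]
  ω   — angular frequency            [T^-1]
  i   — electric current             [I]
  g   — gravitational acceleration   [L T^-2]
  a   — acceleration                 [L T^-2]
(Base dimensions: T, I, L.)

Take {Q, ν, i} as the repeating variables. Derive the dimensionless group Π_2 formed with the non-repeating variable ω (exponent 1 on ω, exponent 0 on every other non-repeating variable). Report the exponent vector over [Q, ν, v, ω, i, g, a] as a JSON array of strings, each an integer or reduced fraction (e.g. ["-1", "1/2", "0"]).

Write exponents as rows T,I,L / cols Q,ν,v,ω,i,g,a:
  T: [-1 -1 -1 -1  0 -2 -2]
  I: [ 0  0  0  0  1  0  0]
  L: [ 3  2  1  0  0  1  1]
RREF → pivots at {Q,ν,i} ⇒ r = 3
Repeat: Q,ν,i; free: v,ω,g,a
RREF:
  r0: [   1    0   -1   -2    0   -3   -3]
  r1: [   0    1    2    3    0    5    5]
  r2: [   0    0    0    0    1    0    0]
Fix exponent of ω at 1, v at 0, g at 0, a at 0; solve each RREF row for its pivot's exponent:
  r0: exp(Q) + (-2)·1 = 0 ⇒ exp(Q) = 2
  r1: exp(ν) + (3)·1 = 0 ⇒ exp(ν) = -3
  r2: exp(i) + (0)·1 = 0 ⇒ exp(i) = 0
Π_2 = Q^2 · ν^-3 · ω

["2", "-3", "0", "1", "0", "0", "0"]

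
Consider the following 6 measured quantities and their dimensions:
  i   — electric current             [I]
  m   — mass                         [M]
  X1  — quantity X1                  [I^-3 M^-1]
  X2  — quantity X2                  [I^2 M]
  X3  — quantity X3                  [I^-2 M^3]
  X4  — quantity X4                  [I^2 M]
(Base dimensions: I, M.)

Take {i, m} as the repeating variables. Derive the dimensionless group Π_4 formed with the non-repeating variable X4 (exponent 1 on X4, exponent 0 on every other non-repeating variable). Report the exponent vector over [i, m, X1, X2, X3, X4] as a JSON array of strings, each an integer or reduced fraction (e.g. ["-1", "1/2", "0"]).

["-2", "-1", "0", "0", "0", "1"]

Exponent matrix [I,M] × [i,m,X1,X2,X3,X4]:
  I: [ 1  0 -3  2 -2  2]
  M: [ 0  1 -1  1  3  1]
RREF → pivots at {i,m} ⇒ r = 2
Repeat: i,m; free: X1,X2,X3,X4
RREF:
  r0: [   1    0   -3    2   -2    2]
  r1: [   0    1   -1    1    3    1]
Fix exponent of X4 at 1, X1 at 0, X2 at 0, X3 at 0; solve each RREF row for its pivot's exponent:
  r0: exp(i) + (2)·1 = 0 ⇒ exp(i) = -2
  r1: exp(m) + (1)·1 = 0 ⇒ exp(m) = -1
Π_4 = i^-2 · m^-1 · X4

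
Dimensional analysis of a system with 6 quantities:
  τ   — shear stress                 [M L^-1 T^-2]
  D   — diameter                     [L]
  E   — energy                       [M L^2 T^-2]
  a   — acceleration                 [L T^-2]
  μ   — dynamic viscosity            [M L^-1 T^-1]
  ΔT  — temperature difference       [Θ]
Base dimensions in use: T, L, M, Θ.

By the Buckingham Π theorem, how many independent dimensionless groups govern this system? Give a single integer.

2

Write exponents as rows T,L,M,Θ / cols τ,D,E,a,μ,ΔT:
  T: [-2  0 -2 -2 -1  0]
  L: [-1  1  2  1 -1  0]
  M: [ 1  0  1  0  1  0]
  Θ: [ 0  0  0  0  0  1]
RREF → pivots at {τ,D,a,ΔT} ⇒ r = 4
n=6, r=4 ⇒ 2 dimensionless groups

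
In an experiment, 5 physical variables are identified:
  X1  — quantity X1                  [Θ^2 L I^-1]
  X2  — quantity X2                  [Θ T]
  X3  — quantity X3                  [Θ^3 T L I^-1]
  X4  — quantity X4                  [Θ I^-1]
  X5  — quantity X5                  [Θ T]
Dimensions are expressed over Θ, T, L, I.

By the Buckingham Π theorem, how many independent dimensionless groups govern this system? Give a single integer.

Write exponents as rows Θ,T,L,I / cols X1,X2,X3,X4,X5:
  Θ: [ 2  1  3  1  1]
  T: [ 0  1  1  0  1]
  L: [ 1  0  1  0  0]
  I: [-1  0 -1 -1  0]
Echelon form has 3 nonzero rows (pivots: X1,X2,X4)
Π count = n − r = 5 − 3 = 2

2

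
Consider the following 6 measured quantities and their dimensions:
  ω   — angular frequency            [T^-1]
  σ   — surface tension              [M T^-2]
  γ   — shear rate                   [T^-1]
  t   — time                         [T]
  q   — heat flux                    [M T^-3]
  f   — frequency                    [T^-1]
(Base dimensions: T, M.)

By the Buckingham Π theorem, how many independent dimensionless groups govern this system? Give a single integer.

4

Exponent matrix [T,M] × [ω,σ,γ,t,q,f]:
  T: [-1 -2 -1  1 -3 -1]
  M: [ 0  1  0  0  1  0]
Echelon form has 2 nonzero rows (pivots: ω,σ)
6 vars − rank 2 = 4 Π groups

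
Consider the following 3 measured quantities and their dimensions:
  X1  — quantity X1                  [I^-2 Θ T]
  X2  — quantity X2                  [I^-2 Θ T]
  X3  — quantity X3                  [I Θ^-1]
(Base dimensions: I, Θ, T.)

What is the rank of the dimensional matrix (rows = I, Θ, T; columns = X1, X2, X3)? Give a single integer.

Exponent matrix [I,Θ,T] × [X1,X2,X3]:
  I: [-2 -2  1]
  Θ: [ 1  1 -1]
  T: [ 1  1  0]
RREF → pivots at {X1,X3} ⇒ r = 2

2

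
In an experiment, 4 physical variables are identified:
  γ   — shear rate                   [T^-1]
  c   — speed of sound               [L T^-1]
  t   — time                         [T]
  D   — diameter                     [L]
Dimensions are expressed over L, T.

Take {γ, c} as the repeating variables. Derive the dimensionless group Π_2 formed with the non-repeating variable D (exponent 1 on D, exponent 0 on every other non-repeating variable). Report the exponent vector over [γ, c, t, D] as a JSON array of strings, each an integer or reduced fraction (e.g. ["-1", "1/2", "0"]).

["1", "-1", "0", "1"]

Exponent matrix [L,T] × [γ,c,t,D]:
  L: [ 0  1  0  1]
  T: [-1 -1  1  0]
Echelon form has 2 nonzero rows (pivots: γ,c)
Repeat: γ,c; free: t,D
RREF:
  r0: [   1    0   -1   -1]
  r1: [   0    1    0    1]
Fix exponent of D at 1, t at 0; solve each RREF row for its pivot's exponent:
  r0: exp(γ) + (-1)·1 = 0 ⇒ exp(γ) = 1
  r1: exp(c) + (1)·1 = 0 ⇒ exp(c) = -1
Π_2 = γ · c^-1 · D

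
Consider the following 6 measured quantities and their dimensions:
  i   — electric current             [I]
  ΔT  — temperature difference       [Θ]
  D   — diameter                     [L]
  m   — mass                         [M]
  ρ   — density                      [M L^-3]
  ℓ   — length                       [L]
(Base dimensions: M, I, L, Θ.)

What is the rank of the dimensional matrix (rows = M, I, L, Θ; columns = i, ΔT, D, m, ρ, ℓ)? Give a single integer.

4

Dimensional matrix (M×I×L×Θ by i×ΔT×D×m×ρ×ℓ):
  M: [ 0  0  0  1  1  0]
  I: [ 1  0  0  0  0  0]
  L: [ 0  0  1  0 -3  1]
  Θ: [ 0  1  0  0  0  0]
Echelon form has 4 nonzero rows (pivots: i,ΔT,D,m)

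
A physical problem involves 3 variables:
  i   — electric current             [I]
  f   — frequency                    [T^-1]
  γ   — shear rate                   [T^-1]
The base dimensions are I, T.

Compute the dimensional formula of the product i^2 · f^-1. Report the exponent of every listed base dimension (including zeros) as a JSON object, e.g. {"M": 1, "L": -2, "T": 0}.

{"I": 2, "T": 1}

Write exponents as rows I,T / cols i,f,γ:
  I: [ 1  0  0]
  T: [ 0 -1 -1]
  [I]: (2)·1+(-1)·0 = 2
  [T]: (2)·0+(-1)·-1 = 1
⇒ I^2 T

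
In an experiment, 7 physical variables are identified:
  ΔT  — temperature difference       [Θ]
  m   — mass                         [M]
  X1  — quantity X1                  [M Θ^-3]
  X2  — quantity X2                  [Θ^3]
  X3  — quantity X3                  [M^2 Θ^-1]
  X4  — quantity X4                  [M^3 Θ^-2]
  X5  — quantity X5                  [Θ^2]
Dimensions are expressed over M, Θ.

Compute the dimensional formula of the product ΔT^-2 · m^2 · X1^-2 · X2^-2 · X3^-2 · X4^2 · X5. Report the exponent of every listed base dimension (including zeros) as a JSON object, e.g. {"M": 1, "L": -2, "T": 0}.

{"M": 2, "Θ": -2}

Write exponents as rows M,Θ / cols ΔT,m,X1,X2,X3,X4,X5:
  M: [ 0  1  1  0  2  3  0]
  Θ: [ 1  0 -3  3 -1 -2  2]
  [M]: (-2)·0+(2)·1+(-2)·1+(-2)·0+(-2)·2+(2)·3+(1)·0 = 2
  [Θ]: (-2)·1+(2)·0+(-2)·-3+(-2)·3+(-2)·-1+(2)·-2+(1)·2 = -2
⇒ M^2 Θ^-2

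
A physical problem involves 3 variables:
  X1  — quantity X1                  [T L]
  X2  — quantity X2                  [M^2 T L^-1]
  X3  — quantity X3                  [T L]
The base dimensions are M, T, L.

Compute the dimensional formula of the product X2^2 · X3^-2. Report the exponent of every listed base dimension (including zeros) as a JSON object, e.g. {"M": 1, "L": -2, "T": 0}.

{"M": 4, "T": 0, "L": -4}

Write exponents as rows M,T,L / cols X1,X2,X3:
  M: [ 0  2  0]
  T: [ 1  1  1]
  L: [ 1 -1  1]
  [M]: (2)·2+(-2)·0 = 4
  [T]: (2)·1+(-2)·1 = 0
  [L]: (2)·-1+(-2)·1 = -4
⇒ M^4 L^-4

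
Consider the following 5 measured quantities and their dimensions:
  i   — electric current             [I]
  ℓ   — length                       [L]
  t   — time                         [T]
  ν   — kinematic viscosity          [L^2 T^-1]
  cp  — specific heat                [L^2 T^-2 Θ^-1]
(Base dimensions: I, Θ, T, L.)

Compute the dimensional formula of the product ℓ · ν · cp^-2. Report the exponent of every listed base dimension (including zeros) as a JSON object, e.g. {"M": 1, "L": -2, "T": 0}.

Exponent matrix [I,Θ,T,L] × [i,ℓ,t,ν,cp]:
  I: [ 1  0  0  0  0]
  Θ: [ 0  0  0  0 -1]
  T: [ 0  0  1 -1 -2]
  L: [ 0  1  0  2  2]
  [I]: (1)·0+(1)·0+(-2)·0 = 0
  [Θ]: (1)·0+(1)·0+(-2)·-1 = 2
  [T]: (1)·0+(1)·-1+(-2)·-2 = 3
  [L]: (1)·1+(1)·2+(-2)·2 = -1
⇒ Θ^2 T^3 L^-1

{"I": 0, "Θ": 2, "T": 3, "L": -1}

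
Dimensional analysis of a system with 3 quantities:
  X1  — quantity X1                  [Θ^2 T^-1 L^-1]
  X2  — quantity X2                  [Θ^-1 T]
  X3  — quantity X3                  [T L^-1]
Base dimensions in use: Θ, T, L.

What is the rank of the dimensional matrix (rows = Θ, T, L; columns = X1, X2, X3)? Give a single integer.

Dimensional matrix (Θ×T×L by X1×X2×X3):
  Θ: [ 2 -1  0]
  T: [-1  1  1]
  L: [-1  0 -1]
Row reduction gives pivot columns X1,X2; rank = 2

2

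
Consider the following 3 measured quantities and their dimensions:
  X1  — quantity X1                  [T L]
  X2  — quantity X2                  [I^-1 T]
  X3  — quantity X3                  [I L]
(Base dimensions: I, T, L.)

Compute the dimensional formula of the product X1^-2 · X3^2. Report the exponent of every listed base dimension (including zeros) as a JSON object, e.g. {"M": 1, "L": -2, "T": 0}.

{"I": 2, "T": -2, "L": 0}

Dimensional matrix (I×T×L by X1×X2×X3):
  I: [ 0 -1  1]
  T: [ 1  1  0]
  L: [ 1  0  1]
  [I]: (-2)·0+(2)·1 = 2
  [T]: (-2)·1+(2)·0 = -2
  [L]: (-2)·1+(2)·1 = 0
⇒ I^2 T^-2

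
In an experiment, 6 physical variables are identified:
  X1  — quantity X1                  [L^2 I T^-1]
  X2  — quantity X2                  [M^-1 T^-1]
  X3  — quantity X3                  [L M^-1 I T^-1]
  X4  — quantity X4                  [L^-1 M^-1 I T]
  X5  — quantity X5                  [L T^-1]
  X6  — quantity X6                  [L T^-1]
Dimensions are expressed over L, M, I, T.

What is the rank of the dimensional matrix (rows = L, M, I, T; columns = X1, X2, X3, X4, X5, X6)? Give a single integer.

Exponent matrix [L,M,I,T] × [X1,X2,X3,X4,X5,X6]:
  L: [ 2  0  1 -1  1  1]
  M: [ 0 -1 -1 -1  0  0]
  I: [ 1  0  1  1  0  0]
  T: [-1 -1 -1  1 -1 -1]
RREF → pivots at {X1,X2,X3} ⇒ r = 3

3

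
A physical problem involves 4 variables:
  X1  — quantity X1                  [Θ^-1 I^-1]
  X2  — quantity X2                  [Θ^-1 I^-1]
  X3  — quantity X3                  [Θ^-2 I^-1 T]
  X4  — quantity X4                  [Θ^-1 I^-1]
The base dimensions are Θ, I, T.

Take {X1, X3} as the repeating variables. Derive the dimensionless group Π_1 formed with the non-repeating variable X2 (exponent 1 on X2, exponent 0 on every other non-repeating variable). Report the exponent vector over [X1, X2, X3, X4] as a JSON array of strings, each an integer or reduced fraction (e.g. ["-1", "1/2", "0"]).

["-1", "1", "0", "0"]

Dimensional matrix (Θ×I×T by X1×X2×X3×X4):
  Θ: [-1 -1 -2 -1]
  I: [-1 -1 -1 -1]
  T: [ 0  0  1  0]
RREF → pivots at {X1,X3} ⇒ r = 2
Pivot set = {X1,X3}, free = {X2,X4}
RREF:
  r0: [   1    1    0    1]
  r1: [   0    0    1    0]
  r2: [   0    0    0    0]
Fix exponent of X2 at 1, X4 at 0; solve each RREF row for its pivot's exponent:
  r0: exp(X1) + (1)·1 = 0 ⇒ exp(X1) = -1
  r1: exp(X3) + (0)·1 = 0 ⇒ exp(X3) = 0
Π_1 = X1^-1 · X2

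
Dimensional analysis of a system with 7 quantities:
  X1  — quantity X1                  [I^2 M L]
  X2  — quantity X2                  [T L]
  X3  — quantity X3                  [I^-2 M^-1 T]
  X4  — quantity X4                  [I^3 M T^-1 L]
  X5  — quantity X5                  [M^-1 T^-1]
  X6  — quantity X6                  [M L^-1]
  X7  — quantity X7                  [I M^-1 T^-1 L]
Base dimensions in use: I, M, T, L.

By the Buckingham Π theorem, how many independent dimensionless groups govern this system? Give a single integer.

Exponent matrix [I,M,T,L] × [X1,X2,X3,X4,X5,X6,X7]:
  I: [ 2  0 -2  3  0  0  1]
  M: [ 1  0 -1  1 -1  1 -1]
  T: [ 0  1  1 -1 -1  0 -1]
  L: [ 1  1  0  1  0 -1  1]
RREF → pivots at {X1,X2,X4} ⇒ r = 3
7 vars − rank 3 = 4 Π groups

4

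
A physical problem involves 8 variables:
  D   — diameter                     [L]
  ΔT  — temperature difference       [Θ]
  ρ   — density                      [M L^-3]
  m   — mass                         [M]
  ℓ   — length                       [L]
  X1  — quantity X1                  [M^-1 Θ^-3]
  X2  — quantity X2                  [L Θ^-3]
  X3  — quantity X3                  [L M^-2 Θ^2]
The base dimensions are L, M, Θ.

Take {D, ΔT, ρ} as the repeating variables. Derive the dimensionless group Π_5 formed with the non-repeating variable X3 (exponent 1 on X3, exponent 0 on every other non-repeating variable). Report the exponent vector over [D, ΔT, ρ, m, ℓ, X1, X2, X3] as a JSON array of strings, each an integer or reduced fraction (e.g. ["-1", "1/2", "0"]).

["5", "-2", "2", "0", "0", "0", "0", "1"]

Dimensional matrix (L×M×Θ by D×ΔT×ρ×m×ℓ×X1×X2×X3):
  L: [ 1  0 -3  0  1  0  1  1]
  M: [ 0  0  1  1  0 -1  0 -2]
  Θ: [ 0  1  0  0  0 -3 -3  2]
Echelon form has 3 nonzero rows (pivots: D,ΔT,ρ)
Repeat: D,ΔT,ρ; free: m,ℓ,X1,X2,X3
RREF:
  r0: [   1    0    0    3    1   -3    1   -5]
  r1: [   0    1    0    0    0   -3   -3    2]
  r2: [   0    0    1    1    0   -1    0   -2]
Fix exponent of X3 at 1, m at 0, ℓ at 0, X1 at 0, X2 at 0; solve each RREF row for its pivot's exponent:
  r0: exp(D) + (-5)·1 = 0 ⇒ exp(D) = 5
  r1: exp(ΔT) + (2)·1 = 0 ⇒ exp(ΔT) = -2
  r2: exp(ρ) + (-2)·1 = 0 ⇒ exp(ρ) = 2
Π_5 = D^5 · ΔT^-2 · ρ^2 · X3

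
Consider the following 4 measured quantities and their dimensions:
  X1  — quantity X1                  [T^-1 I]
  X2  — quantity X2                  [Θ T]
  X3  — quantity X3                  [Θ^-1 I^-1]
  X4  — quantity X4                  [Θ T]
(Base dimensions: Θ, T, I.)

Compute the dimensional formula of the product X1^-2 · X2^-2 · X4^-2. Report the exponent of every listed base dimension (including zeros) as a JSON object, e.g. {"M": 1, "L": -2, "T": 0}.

Exponent matrix [Θ,T,I] × [X1,X2,X3,X4]:
  Θ: [ 0  1 -1  1]
  T: [-1  1  0  1]
  I: [ 1  0 -1  0]
  [Θ]: (-2)·0+(-2)·1+(-2)·1 = -4
  [T]: (-2)·-1+(-2)·1+(-2)·1 = -2
  [I]: (-2)·1+(-2)·0+(-2)·0 = -2
⇒ Θ^-4 T^-2 I^-2

{"Θ": -4, "T": -2, "I": -2}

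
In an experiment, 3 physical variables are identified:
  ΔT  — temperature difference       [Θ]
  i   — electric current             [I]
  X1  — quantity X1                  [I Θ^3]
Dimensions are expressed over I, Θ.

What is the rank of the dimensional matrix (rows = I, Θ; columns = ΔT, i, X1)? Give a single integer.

2

Write exponents as rows I,Θ / cols ΔT,i,X1:
  I: [ 0  1  1]
  Θ: [ 1  0  3]
RREF → pivots at {ΔT,i} ⇒ r = 2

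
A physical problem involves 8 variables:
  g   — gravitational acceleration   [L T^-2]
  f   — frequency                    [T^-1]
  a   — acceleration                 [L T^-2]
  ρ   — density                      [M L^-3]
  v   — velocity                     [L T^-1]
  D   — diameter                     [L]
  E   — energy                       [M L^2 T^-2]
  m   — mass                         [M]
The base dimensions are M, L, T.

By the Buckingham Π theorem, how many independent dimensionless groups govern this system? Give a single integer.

Dimensional matrix (M×L×T by g×f×a×ρ×v×D×E×m):
  M: [ 0  0  0  1  0  0  1  1]
  L: [ 1  0  1 -3  1  1  2  0]
  T: [-2 -1 -2  0 -1  0 -2  0]
Echelon form has 3 nonzero rows (pivots: g,f,ρ)
8 vars − rank 3 = 5 Π groups

5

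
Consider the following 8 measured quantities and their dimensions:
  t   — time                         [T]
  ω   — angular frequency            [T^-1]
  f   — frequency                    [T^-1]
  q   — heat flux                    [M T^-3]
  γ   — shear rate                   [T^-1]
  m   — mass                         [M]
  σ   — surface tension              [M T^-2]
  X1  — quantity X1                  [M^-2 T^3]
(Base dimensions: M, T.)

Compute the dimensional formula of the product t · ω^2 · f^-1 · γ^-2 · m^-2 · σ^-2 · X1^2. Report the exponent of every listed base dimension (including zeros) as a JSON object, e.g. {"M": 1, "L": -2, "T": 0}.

{"M": -8, "T": 12}

Write exponents as rows M,T / cols t,ω,f,q,γ,m,σ,X1:
  M: [ 0  0  0  1  0  1  1 -2]
  T: [ 1 -1 -1 -3 -1  0 -2  3]
  [M]: (1)·0+(2)·0+(-1)·0+(-2)·0+(-2)·1+(-2)·1+(2)·-2 = -8
  [T]: (1)·1+(2)·-1+(-1)·-1+(-2)·-1+(-2)·0+(-2)·-2+(2)·3 = 12
⇒ M^-8 T^12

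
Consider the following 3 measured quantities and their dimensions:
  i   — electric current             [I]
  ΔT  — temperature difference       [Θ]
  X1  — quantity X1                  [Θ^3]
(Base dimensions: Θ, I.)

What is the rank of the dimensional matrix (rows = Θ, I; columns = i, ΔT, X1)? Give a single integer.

2

Exponent matrix [Θ,I] × [i,ΔT,X1]:
  Θ: [ 0  1  3]
  I: [ 1  0  0]
RREF → pivots at {i,ΔT} ⇒ r = 2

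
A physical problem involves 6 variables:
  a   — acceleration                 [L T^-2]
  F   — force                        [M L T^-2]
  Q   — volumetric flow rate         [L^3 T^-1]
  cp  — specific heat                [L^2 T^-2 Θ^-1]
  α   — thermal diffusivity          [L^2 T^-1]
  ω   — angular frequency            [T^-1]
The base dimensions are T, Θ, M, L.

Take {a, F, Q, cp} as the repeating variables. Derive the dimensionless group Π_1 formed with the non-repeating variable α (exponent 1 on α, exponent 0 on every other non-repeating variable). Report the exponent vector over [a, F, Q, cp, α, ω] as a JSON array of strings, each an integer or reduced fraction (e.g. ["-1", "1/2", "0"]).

["-1/5", "0", "-3/5", "0", "1", "0"]

Write exponents as rows T,Θ,M,L / cols a,F,Q,cp,α,ω:
  T: [-2 -2 -1 -2 -1 -1]
  Θ: [ 0  0  0 -1  0  0]
  M: [ 0  1  0  0  0  0]
  L: [ 1  1  3  2  2  0]
Row reduction gives pivot columns a,F,Q,cp; rank = 4
Pivot set = {a,F,Q,cp}, free = {α,ω}
RREF:
  r0: [   1    0    0    0  1/5  3/5]
  r1: [   0    1    0    0    0    0]
  r2: [   0    0    1    0  3/5 -1/5]
  r3: [   0    0    0    1    0    0]
Fix exponent of α at 1, ω at 0; solve each RREF row for its pivot's exponent:
  r0: exp(a) + (1/5)·1 = 0 ⇒ exp(a) = -1/5
  r1: exp(F) + (0)·1 = 0 ⇒ exp(F) = 0
  r2: exp(Q) + (3/5)·1 = 0 ⇒ exp(Q) = -3/5
  r3: exp(cp) + (0)·1 = 0 ⇒ exp(cp) = 0
Π_1 = a^(-1/5) · Q^(-3/5) · α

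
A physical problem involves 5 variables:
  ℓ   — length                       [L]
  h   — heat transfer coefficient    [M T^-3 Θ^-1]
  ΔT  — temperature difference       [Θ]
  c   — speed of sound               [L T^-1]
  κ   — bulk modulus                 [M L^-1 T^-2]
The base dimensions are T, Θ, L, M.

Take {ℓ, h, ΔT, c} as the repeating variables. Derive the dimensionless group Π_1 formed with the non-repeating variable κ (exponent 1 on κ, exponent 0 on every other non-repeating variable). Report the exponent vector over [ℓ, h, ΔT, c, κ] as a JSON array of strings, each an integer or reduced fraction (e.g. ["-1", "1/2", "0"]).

["0", "-1", "-1", "1", "1"]

Write exponents as rows T,Θ,L,M / cols ℓ,h,ΔT,c,κ:
  T: [ 0 -3  0 -1 -2]
  Θ: [ 0 -1  1  0  0]
  L: [ 1  0  0  1 -1]
  M: [ 0  1  0  0  1]
RREF → pivots at {ℓ,h,ΔT,c} ⇒ r = 4
Repeat: ℓ,h,ΔT,c; free: κ
RREF:
  r0: [   1    0    0    0    0]
  r1: [   0    1    0    0    1]
  r2: [   0    0    1    0    1]
  r3: [   0    0    0    1   -1]
Fix exponent of κ at 1; solve each RREF row for its pivot's exponent:
  r0: exp(ℓ) + (0)·1 = 0 ⇒ exp(ℓ) = 0
  r1: exp(h) + (1)·1 = 0 ⇒ exp(h) = -1
  r2: exp(ΔT) + (1)·1 = 0 ⇒ exp(ΔT) = -1
  r3: exp(c) + (-1)·1 = 0 ⇒ exp(c) = 1
Π_1 = h^-1 · ΔT^-1 · c · κ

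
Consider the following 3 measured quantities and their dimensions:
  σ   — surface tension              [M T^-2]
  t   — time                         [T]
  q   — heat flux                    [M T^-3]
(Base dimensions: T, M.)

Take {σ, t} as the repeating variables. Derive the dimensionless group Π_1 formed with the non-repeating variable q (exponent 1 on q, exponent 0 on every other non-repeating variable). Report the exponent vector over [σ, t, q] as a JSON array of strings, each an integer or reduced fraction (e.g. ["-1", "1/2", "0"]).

["-1", "1", "1"]

Write exponents as rows T,M / cols σ,t,q:
  T: [-2  1 -3]
  M: [ 1  0  1]
RREF → pivots at {σ,t} ⇒ r = 2
Repeat: σ,t; free: q
RREF:
  r0: [   1    0    1]
  r1: [   0    1   -1]
Fix exponent of q at 1; solve each RREF row for its pivot's exponent:
  r0: exp(σ) + (1)·1 = 0 ⇒ exp(σ) = -1
  r1: exp(t) + (-1)·1 = 0 ⇒ exp(t) = 1
Π_1 = σ^-1 · t · q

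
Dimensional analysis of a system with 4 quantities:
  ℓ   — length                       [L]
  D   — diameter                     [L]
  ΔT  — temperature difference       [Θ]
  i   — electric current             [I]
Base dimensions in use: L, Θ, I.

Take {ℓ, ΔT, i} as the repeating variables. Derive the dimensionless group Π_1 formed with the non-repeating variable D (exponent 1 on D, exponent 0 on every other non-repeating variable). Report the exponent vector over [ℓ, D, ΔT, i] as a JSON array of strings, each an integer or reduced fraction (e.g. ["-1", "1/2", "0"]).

Exponent matrix [L,Θ,I] × [ℓ,D,ΔT,i]:
  L: [ 1  1  0  0]
  Θ: [ 0  0  1  0]
  I: [ 0  0  0  1]
Echelon form has 3 nonzero rows (pivots: ℓ,ΔT,i)
Repeat: ℓ,ΔT,i; free: D
RREF:
  r0: [   1    1    0    0]
  r1: [   0    0    1    0]
  r2: [   0    0    0    1]
Fix exponent of D at 1; solve each RREF row for its pivot's exponent:
  r0: exp(ℓ) + (1)·1 = 0 ⇒ exp(ℓ) = -1
  r1: exp(ΔT) + (0)·1 = 0 ⇒ exp(ΔT) = 0
  r2: exp(i) + (0)·1 = 0 ⇒ exp(i) = 0
Π_1 = ℓ^-1 · D

["-1", "1", "0", "0"]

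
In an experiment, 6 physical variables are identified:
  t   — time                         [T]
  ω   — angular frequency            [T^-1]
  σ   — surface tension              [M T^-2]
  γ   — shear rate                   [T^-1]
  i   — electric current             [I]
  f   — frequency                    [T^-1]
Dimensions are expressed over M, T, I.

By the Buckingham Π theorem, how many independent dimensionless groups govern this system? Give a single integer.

3

Exponent matrix [M,T,I] × [t,ω,σ,γ,i,f]:
  M: [ 0  0  1  0  0  0]
  T: [ 1 -1 -2 -1  0 -1]
  I: [ 0  0  0  0  1  0]
Echelon form has 3 nonzero rows (pivots: t,σ,i)
6 vars − rank 3 = 3 Π groups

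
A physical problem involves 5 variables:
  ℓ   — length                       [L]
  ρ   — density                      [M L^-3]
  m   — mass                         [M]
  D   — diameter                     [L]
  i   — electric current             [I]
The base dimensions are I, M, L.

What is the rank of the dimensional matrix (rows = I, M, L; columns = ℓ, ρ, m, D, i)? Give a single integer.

3

Exponent matrix [I,M,L] × [ℓ,ρ,m,D,i]:
  I: [ 0  0  0  0  1]
  M: [ 0  1  1  0  0]
  L: [ 1 -3  0  1  0]
RREF → pivots at {ℓ,ρ,i} ⇒ r = 3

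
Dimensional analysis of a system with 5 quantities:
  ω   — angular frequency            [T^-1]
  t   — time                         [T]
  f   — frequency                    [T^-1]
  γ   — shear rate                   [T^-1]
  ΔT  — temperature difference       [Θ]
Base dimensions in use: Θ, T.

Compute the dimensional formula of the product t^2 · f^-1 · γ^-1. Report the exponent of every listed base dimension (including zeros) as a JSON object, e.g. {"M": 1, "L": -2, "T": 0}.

Exponent matrix [Θ,T] × [ω,t,f,γ,ΔT]:
  Θ: [ 0  0  0  0  1]
  T: [-1  1 -1 -1  0]
  [Θ]: (2)·0+(-1)·0+(-1)·0 = 0
  [T]: (2)·1+(-1)·-1+(-1)·-1 = 4
⇒ T^4

{"Θ": 0, "T": 4}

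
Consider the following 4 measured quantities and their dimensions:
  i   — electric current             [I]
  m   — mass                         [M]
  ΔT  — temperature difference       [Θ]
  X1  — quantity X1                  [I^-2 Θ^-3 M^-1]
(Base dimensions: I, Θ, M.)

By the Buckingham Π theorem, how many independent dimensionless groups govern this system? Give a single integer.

Dimensional matrix (I×Θ×M by i×m×ΔT×X1):
  I: [ 1  0  0 -2]
  Θ: [ 0  0  1 -3]
  M: [ 0  1  0 -1]
Echelon form has 3 nonzero rows (pivots: i,m,ΔT)
n=4, r=3 ⇒ 1 dimensionless group

1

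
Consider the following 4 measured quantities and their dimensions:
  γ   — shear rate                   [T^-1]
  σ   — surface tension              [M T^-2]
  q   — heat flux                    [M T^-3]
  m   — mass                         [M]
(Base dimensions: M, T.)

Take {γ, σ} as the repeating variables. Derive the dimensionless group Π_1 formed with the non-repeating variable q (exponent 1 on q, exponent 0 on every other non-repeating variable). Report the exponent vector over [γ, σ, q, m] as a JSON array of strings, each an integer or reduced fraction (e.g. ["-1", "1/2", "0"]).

["-1", "-1", "1", "0"]

Write exponents as rows M,T / cols γ,σ,q,m:
  M: [ 0  1  1  1]
  T: [-1 -2 -3  0]
RREF → pivots at {γ,σ} ⇒ r = 2
Pivot set = {γ,σ}, free = {q,m}
RREF:
  r0: [   1    0    1   -2]
  r1: [   0    1    1    1]
Fix exponent of q at 1, m at 0; solve each RREF row for its pivot's exponent:
  r0: exp(γ) + (1)·1 = 0 ⇒ exp(γ) = -1
  r1: exp(σ) + (1)·1 = 0 ⇒ exp(σ) = -1
Π_1 = γ^-1 · σ^-1 · q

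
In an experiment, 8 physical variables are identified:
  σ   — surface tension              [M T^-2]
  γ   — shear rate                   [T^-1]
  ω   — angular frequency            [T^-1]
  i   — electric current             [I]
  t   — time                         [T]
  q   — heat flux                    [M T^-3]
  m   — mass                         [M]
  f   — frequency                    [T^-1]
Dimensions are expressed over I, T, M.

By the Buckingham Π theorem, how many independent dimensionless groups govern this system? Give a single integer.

Dimensional matrix (I×T×M by σ×γ×ω×i×t×q×m×f):
  I: [ 0  0  0  1  0  0  0  0]
  T: [-2 -1 -1  0  1 -3  0 -1]
  M: [ 1  0  0  0  0  1  1  0]
Echelon form has 3 nonzero rows (pivots: σ,γ,i)
n=8, r=3 ⇒ 5 dimensionless groups

5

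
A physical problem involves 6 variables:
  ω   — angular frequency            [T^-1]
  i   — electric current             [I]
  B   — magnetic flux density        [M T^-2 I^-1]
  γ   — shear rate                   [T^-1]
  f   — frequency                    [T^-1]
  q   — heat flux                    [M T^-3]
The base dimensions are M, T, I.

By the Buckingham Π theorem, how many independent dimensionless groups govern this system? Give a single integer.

3

Exponent matrix [M,T,I] × [ω,i,B,γ,f,q]:
  M: [ 0  0  1  0  0  1]
  T: [-1  0 -2 -1 -1 -3]
  I: [ 0  1 -1  0  0  0]
Echelon form has 3 nonzero rows (pivots: ω,i,B)
Π count = n − r = 6 − 3 = 3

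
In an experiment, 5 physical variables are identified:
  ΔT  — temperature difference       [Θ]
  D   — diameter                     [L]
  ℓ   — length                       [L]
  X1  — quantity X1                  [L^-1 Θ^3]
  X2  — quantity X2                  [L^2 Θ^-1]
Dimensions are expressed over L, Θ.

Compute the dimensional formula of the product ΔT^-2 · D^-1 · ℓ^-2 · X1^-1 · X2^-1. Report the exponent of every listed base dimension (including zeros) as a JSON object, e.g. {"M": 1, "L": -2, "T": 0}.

Dimensional matrix (L×Θ by ΔT×D×ℓ×X1×X2):
  L: [ 0  1  1 -1  2]
  Θ: [ 1  0  0  3 -1]
  [L]: (-2)·0+(-1)·1+(-2)·1+(-1)·-1+(-1)·2 = -4
  [Θ]: (-2)·1+(-1)·0+(-2)·0+(-1)·3+(-1)·-1 = -4
⇒ L^-4 Θ^-4

{"L": -4, "Θ": -4}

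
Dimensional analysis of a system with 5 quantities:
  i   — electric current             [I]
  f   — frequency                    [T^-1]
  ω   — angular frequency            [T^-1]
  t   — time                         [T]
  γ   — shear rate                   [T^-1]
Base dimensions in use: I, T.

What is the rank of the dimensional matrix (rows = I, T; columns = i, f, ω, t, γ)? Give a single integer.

2

Exponent matrix [I,T] × [i,f,ω,t,γ]:
  I: [ 1  0  0  0  0]
  T: [ 0 -1 -1  1 -1]
RREF → pivots at {i,f} ⇒ r = 2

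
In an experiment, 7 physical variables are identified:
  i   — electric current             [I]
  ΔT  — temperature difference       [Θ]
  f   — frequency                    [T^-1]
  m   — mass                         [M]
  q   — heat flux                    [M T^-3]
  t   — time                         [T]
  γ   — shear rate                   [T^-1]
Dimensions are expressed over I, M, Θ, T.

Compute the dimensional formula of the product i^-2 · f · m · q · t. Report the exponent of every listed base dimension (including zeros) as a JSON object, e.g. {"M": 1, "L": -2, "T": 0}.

{"I": -2, "M": 2, "Θ": 0, "T": -3}

Exponent matrix [I,M,Θ,T] × [i,ΔT,f,m,q,t,γ]:
  I: [ 1  0  0  0  0  0  0]
  M: [ 0  0  0  1  1  0  0]
  Θ: [ 0  1  0  0  0  0  0]
  T: [ 0  0 -1  0 -3  1 -1]
  [I]: (-2)·1+(1)·0+(1)·0+(1)·0+(1)·0 = -2
  [M]: (-2)·0+(1)·0+(1)·1+(1)·1+(1)·0 = 2
  [Θ]: (-2)·0+(1)·0+(1)·0+(1)·0+(1)·0 = 0
  [T]: (-2)·0+(1)·-1+(1)·0+(1)·-3+(1)·1 = -3
⇒ I^-2 M^2 T^-3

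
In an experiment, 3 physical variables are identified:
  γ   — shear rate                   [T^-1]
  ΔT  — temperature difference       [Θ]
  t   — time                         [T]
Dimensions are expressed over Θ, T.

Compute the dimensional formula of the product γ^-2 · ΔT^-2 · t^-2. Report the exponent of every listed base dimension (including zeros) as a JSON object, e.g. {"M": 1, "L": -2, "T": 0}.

{"Θ": -2, "T": 0}

Dimensional matrix (Θ×T by γ×ΔT×t):
  Θ: [ 0  1  0]
  T: [-1  0  1]
  [Θ]: (-2)·0+(-2)·1+(-2)·0 = -2
  [T]: (-2)·-1+(-2)·0+(-2)·1 = 0
⇒ Θ^-2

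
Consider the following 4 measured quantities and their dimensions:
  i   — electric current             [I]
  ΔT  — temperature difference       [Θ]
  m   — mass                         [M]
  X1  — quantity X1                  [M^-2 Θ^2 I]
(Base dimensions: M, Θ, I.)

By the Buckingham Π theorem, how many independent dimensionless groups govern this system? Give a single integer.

Exponent matrix [M,Θ,I] × [i,ΔT,m,X1]:
  M: [ 0  0  1 -2]
  Θ: [ 0  1  0  2]
  I: [ 1  0  0  1]
Row reduction gives pivot columns i,ΔT,m; rank = 3
n=4, r=3 ⇒ 1 dimensionless group

1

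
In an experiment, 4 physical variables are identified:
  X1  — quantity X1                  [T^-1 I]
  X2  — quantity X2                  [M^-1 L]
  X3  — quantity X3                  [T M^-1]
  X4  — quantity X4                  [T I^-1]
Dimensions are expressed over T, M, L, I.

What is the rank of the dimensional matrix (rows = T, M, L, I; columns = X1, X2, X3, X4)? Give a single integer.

3

Write exponents as rows T,M,L,I / cols X1,X2,X3,X4:
  T: [-1  0  1  1]
  M: [ 0 -1 -1  0]
  L: [ 0  1  0  0]
  I: [ 1  0  0 -1]
RREF → pivots at {X1,X2,X3} ⇒ r = 3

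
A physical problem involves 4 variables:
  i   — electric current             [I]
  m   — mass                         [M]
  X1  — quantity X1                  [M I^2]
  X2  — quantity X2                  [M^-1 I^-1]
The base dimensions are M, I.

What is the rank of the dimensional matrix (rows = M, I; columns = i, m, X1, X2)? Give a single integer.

Dimensional matrix (M×I by i×m×X1×X2):
  M: [ 0  1  1 -1]
  I: [ 1  0  2 -1]
Row reduction gives pivot columns i,m; rank = 2

2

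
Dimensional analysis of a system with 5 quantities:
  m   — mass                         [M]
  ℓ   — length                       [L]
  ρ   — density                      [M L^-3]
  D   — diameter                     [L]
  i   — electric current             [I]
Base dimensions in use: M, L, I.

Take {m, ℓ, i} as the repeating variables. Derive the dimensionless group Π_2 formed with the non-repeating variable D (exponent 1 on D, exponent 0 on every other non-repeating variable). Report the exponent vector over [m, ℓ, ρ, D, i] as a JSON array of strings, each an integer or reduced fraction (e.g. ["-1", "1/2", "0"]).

Write exponents as rows M,L,I / cols m,ℓ,ρ,D,i:
  M: [ 1  0  1  0  0]
  L: [ 0  1 -3  1  0]
  I: [ 0  0  0  0  1]
Row reduction gives pivot columns m,ℓ,i; rank = 3
Repeat: m,ℓ,i; free: ρ,D
RREF:
  r0: [   1    0    1    0    0]
  r1: [   0    1   -3    1    0]
  r2: [   0    0    0    0    1]
Fix exponent of D at 1, ρ at 0; solve each RREF row for its pivot's exponent:
  r0: exp(m) + (0)·1 = 0 ⇒ exp(m) = 0
  r1: exp(ℓ) + (1)·1 = 0 ⇒ exp(ℓ) = -1
  r2: exp(i) + (0)·1 = 0 ⇒ exp(i) = 0
Π_2 = ℓ^-1 · D

["0", "-1", "0", "1", "0"]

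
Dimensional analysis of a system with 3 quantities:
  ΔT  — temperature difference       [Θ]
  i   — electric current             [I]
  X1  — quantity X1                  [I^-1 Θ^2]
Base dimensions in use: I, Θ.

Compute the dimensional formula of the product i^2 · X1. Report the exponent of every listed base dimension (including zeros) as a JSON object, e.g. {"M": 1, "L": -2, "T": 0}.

{"I": 1, "Θ": 2}

Exponent matrix [I,Θ] × [ΔT,i,X1]:
  I: [ 0  1 -1]
  Θ: [ 1  0  2]
  [I]: (2)·1+(1)·-1 = 1
  [Θ]: (2)·0+(1)·2 = 2
⇒ I Θ^2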